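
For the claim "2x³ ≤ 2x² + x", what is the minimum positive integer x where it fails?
Testing positive integers:
x = 1: LHS = 2·1³ = 2, RHS = 2·1² + 1 = 3; 2 ≤ 3 — holds
x = 2: LHS = 2·2³ = 16, RHS = 2·2² + 2 = 10; 16 ≤ 10 — FAILS  ← smallest positive counterexample

Answer: x = 2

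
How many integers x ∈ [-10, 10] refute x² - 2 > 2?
Counterexamples in [-10, 10]: {-2, -1, 0, 1, 2}.

Counting them gives 5 values.

Answer: 5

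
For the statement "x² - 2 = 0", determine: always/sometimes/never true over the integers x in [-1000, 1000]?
Track d = LHS − RHS over the integers in [-1000, 1000]. Equality would need d = 0, but d changes sign only between consecutive integers, jumping over 0:
x = -2: LHS = (-2)² - 2 = 2; 2 = 0 — FAILS  (d = 2)
x = -1: LHS = (-1)² - 2 = -1; -1 = 0 — FAILS  (d = -1)
x = 1: LHS = 1² - 2 = -1; -1 = 0 — FAILS  (d = -1)
x = 2: LHS = 2² - 2 = 2; 2 = 0 — FAILS  (d = 2)
Away from these crossings d keeps a constant sign, and checking every integer in [-1000, 1000] confirms d ≠ 0 throughout. Hence the two sides are never equal, so the claimed relation (=) fails for every integer in [-1000, 1000].

No integer in the range satisfies it.

Answer: Never true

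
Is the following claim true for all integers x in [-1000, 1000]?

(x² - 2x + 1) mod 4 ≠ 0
The claim fails at x = 1:
x = 1: LHS = (1² - 2·1 + 1) mod 4 = 0 mod 4 = 0; 0 ≠ 0 — FAILS

Because a single integer refutes it, the statement is false.

Answer: False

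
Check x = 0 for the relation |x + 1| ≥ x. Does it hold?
x = 0: LHS = |0 + 1| = |1| = 1; 1 ≥ 0 — holds

The relation is satisfied at x = 0.

Answer: Yes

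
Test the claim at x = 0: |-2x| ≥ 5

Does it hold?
x = 0: LHS = |-2·0| = |0| = 0; 0 ≥ 5 — FAILS

The relation fails at x = 0, so x = 0 is a counterexample.

Answer: No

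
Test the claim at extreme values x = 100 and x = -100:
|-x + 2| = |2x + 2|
x = 100: LHS = |-100 + 2| = |-98| = 98, RHS = |2·100 + 2| = |202| = 202; 98 = 202 — FAILS
x = -100: LHS = |-(-100) + 2| = |102| = 102, RHS = |2·(-100) + 2| = |-198| = 198; 102 = 198 — FAILS

Answer: No, fails for both x = 100 and x = -100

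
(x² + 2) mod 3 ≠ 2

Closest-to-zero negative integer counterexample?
Testing negative integers from -1 downward:
x = -1: LHS = ((-1)² + 2) mod 3 = 3 mod 3 = 0; 0 ≠ 2 — holds
x = -2: LHS = ((-2)² + 2) mod 3 = 6 mod 3 = 0; 0 ≠ 2 — holds
x = -3: LHS = ((-3)² + 2) mod 3 = 11 mod 3 = 2; 2 ≠ 2 — FAILS  ← closest negative counterexample to 0

Answer: x = -3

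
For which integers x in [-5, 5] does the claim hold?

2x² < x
Over all integers in [-5, 5], LHS − RHS is smallest at x = 0, where it equals 0:
x = 0: LHS = 2·0² = 0; 0 < 0 — FAILS
At the ends of the range:
x = -5: LHS = 2·(-5)² = 50; 50 < -5 — FAILS
x = 5: LHS = 2·5² = 50; 50 < 5 — FAILS
Hence LHS − RHS is never negative, i.e. LHS ≥ RHS throughout, so the claimed relation (<) fails for every integer in [-5, 5].

Answer: None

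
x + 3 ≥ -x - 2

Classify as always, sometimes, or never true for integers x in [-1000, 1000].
Holds at x = 0: LHS = 0 + 3 = 3, RHS = -0 - 2 = -2; 3 ≥ -2 — holds
Fails at x = -3: LHS = (-3) + 3 = 0, RHS = -(-3) - 2 = 1; 0 ≥ 1 — FAILS
It is satisfied by some integers in the range but not all.

Answer: Sometimes true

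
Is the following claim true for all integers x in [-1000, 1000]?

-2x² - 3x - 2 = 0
The claim fails at x = 0:
x = 0: LHS = -2·0² - 3·0 - 2 = -2; -2 = 0 — FAILS

Because a single integer refutes it, the statement is false.

Answer: False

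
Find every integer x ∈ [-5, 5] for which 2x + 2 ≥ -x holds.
Holds for: {0, 1, 2, 3, 4, 5}
Fails for: {-5, -4, -3, -2, -1}

Answer: {0, 1, 2, 3, 4, 5}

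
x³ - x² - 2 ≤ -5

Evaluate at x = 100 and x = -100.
x = 100: LHS = 100³ - 100² - 2 = 989998; 989998 ≤ -5 — FAILS
x = -100: LHS = (-100)³ - (-100)² - 2 = -1010002; -1010002 ≤ -5 — holds

Answer: Partially: fails for x = 100, holds for x = -100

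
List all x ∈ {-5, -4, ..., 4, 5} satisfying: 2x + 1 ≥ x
Holds for: {-1, 0, 1, 2, 3, 4, 5}
Fails for: {-5, -4, -3, -2}

Answer: {-1, 0, 1, 2, 3, 4, 5}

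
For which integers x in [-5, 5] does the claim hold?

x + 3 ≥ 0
Holds for: {-3, -2, -1, 0, 1, 2, 3, 4, 5}
Fails for: {-5, -4}

Answer: {-3, -2, -1, 0, 1, 2, 3, 4, 5}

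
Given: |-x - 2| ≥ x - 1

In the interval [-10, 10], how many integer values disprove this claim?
Over all integers in [-10, 10], LHS − RHS is smallest at x = 0, where it equals 3:
x = 0: LHS = |-0 - 2| = |-2| = 2, RHS = 0 - 1 = -1; 2 ≥ -1 — holds
At the ends of the range:
x = -10: LHS = |-(-10) - 2| = |8| = 8, RHS = (-10) - 1 = -11; 8 ≥ -11 — holds
x = 10: LHS = |-10 - 2| = |-12| = 12, RHS = 10 - 1 = 9; 12 ≥ 9 — holds
Hence LHS − RHS is never negative, i.e. LHS ≥ RHS throughout, so the relation holds for every integer in [-10, 10].

No counterexample appears in that range.

Answer: 0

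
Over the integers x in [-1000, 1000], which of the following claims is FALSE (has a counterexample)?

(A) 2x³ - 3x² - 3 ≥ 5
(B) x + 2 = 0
(A) x = 0: LHS = 2·0³ - 3·0² - 3 = -3; -3 ≥ 5 — FAILS
(B) x = 0: LHS = 0 + 2 = 2; 2 = 0 — FAILS

Answer: Both A and B are false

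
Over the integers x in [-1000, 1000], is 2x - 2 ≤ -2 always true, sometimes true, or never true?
Holds at x = 0: LHS = 2·0 - 2 = -2; -2 ≤ -2 — holds
Fails at x = 1: LHS = 2·1 - 2 = 0; 0 ≤ -2 — FAILS
It is satisfied by some integers in the range but not all.

Answer: Sometimes true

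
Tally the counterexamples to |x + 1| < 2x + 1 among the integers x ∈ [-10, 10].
Counterexamples in [-10, 10]: {-10, -9, -8, -7, -6, -5, -4, -3, -2, -1, 0}.

Counting them gives 11 values.

Answer: 11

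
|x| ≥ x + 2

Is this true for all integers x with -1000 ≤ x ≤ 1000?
The claim fails at x = 0:
x = 0: LHS = |0| = 0, RHS = 0 + 2 = 2; 0 ≥ 2 — FAILS

Because a single integer refutes it, the statement is false.

Answer: False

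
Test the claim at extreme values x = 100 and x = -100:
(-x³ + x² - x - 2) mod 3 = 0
x = 100: LHS = (-100³ + 100² - 100 - 2) mod 3 = (-990102) mod 3 = 0; 0 = 0 — holds
x = -100: LHS = (-(-100)³ + (-100)² - (-100) - 2) mod 3 = 1010098 mod 3 = 1; 1 = 0 — FAILS

Answer: Partially: holds for x = 100, fails for x = -100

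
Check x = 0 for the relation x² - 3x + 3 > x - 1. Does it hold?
x = 0: LHS = 0² - 3·0 + 3 = 3, RHS = 0 - 1 = -1; 3 > -1 — holds

The relation is satisfied at x = 0.

Answer: Yes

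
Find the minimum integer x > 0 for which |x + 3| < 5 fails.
Testing positive integers:
x = 1: LHS = |1 + 3| = |4| = 4; 4 < 5 — holds
x = 2: LHS = |2 + 3| = |5| = 5; 5 < 5 — FAILS  ← smallest positive counterexample

Answer: x = 2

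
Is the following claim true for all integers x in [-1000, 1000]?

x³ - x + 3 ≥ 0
The claim fails at x = -2:
x = -2: LHS = (-2)³ - (-2) + 3 = -3; -3 ≥ 0 — FAILS

Because a single integer refutes it, the statement is false.

Answer: False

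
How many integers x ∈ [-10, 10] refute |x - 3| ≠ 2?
Counterexamples in [-10, 10]: {1, 5}.

Counting them gives 2 values.

Answer: 2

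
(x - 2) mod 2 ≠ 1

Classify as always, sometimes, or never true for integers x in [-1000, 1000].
Holds at x = 0: LHS = (0 - 2) mod 2 = (-2) mod 2 = 0; 0 ≠ 1 — holds
Fails at x = 1: LHS = (1 - 2) mod 2 = (-1) mod 2 = 1; 1 ≠ 1 — FAILS
It is satisfied by some integers in the range but not all.

Answer: Sometimes true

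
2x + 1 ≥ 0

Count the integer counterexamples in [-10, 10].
Counterexamples in [-10, 10]: {-10, -9, -8, -7, -6, -5, -4, -3, -2, -1}.

Counting them gives 10 values.

Answer: 10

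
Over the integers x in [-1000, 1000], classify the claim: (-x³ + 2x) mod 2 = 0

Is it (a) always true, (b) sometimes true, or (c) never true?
Holds at x = 0: LHS = (-0³ + 2·0) mod 2 = 0 mod 2 = 0; 0 = 0 — holds
Fails at x = 1: LHS = (-1³ + 2·1) mod 2 = 1 mod 2 = 1; 1 = 0 — FAILS
It is satisfied by some integers in the range but not all.

Answer: Sometimes true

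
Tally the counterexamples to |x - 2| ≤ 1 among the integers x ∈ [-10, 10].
Counterexamples in [-10, 10]: {-10, -9, -8, -7, -6, -5, -4, -3, -2, -1, 0, 4, 5, 6, 7, 8, 9, 10}.

Counting them gives 18 values.

Answer: 18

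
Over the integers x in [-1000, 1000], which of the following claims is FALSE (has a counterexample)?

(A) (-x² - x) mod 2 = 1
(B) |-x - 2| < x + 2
(A) x = 0: LHS = (-0² - 0) mod 2 = 0 mod 2 = 0; 0 = 1 — FAILS
(B) x = 0: LHS = |-0 - 2| = |-2| = 2, RHS = 0 + 2 = 2; 2 < 2 — FAILS

Answer: Both A and B are false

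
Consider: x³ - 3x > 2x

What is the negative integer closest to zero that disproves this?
Testing negative integers from -1 downward:
x = -1: LHS = (-1)³ - 3·(-1) = 2, RHS = 2·(-1) = -2; 2 > -2 — holds
x = -2: LHS = (-2)³ - 3·(-2) = -2, RHS = 2·(-2) = -4; -2 > -4 — holds
x = -3: LHS = (-3)³ - 3·(-3) = -18, RHS = 2·(-3) = -6; -18 > -6 — FAILS  ← closest negative counterexample to 0

Answer: x = -3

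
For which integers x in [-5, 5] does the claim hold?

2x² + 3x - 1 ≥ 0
Holds for: {-5, -4, -3, -2, 1, 2, 3, 4, 5}
Fails for: {-1, 0}

Answer: {-5, -4, -3, -2, 1, 2, 3, 4, 5}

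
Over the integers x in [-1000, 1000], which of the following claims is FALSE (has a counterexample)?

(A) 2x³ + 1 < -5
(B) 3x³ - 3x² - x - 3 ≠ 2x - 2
(A) x = 0: LHS = 2·0³ + 1 = 1; 1 < -5 — FAILS

(B) Track d = LHS − RHS over the integers in [-1000, 1000]. Equality would need d = 0, but d changes sign only between consecutive integers, jumping over 0:
x = 1: LHS = 3·1³ - 3·1² - 1 - 3 = -4, RHS = 2·1 - 2 = 0; -4 ≠ 0 — holds  (d = -4)
x = 2: LHS = 3·2³ - 3·2² - 2 - 3 = 7, RHS = 2·2 - 2 = 2; 7 ≠ 2 — holds  (d = 5)
Away from these crossings d keeps a constant sign, and checking every integer in [-1000, 1000] confirms d ≠ 0 throughout. Hence the two sides are never equal, so the relation holds for every integer in [-1000, 1000].

Only (A) has a counterexample.

Answer: A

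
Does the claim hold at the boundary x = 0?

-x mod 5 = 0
x = 0: LHS = (-0) mod 5 = 0 mod 5 = 0; 0 = 0 — holds

The relation is satisfied at x = 0.

Answer: Yes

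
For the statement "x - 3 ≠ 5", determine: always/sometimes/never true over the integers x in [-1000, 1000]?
Holds at x = 0: LHS = 0 - 3 = -3; -3 ≠ 5 — holds
Fails at x = 8: LHS = 8 - 3 = 5; 5 ≠ 5 — FAILS
It is satisfied by some integers in the range but not all.

Answer: Sometimes true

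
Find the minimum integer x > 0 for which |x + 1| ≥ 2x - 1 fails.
Testing positive integers:
x = 1: LHS = |1 + 1| = |2| = 2, RHS = 2·1 - 1 = 1; 2 ≥ 1 — holds
x = 2: LHS = |2 + 1| = |3| = 3, RHS = 2·2 - 1 = 3; 3 ≥ 3 — holds
x = 3: LHS = |3 + 1| = |4| = 4, RHS = 2·3 - 1 = 5; 4 ≥ 5 — FAILS  ← smallest positive counterexample

Answer: x = 3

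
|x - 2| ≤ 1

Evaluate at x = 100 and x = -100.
x = 100: LHS = |100 - 2| = |98| = 98; 98 ≤ 1 — FAILS
x = -100: LHS = |(-100) - 2| = |-102| = 102; 102 ≤ 1 — FAILS

Answer: No, fails for both x = 100 and x = -100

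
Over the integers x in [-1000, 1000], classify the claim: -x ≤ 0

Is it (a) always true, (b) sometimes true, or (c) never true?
Holds at x = 0: LHS = -0 = 0; 0 ≤ 0 — holds
Fails at x = -1: LHS = -(-1) = 1; 1 ≤ 0 — FAILS
It is satisfied by some integers in the range but not all.

Answer: Sometimes true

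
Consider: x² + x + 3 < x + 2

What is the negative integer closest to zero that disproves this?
Testing negative integers from -1 downward:
x = -1: LHS = (-1)² + (-1) + 3 = 3, RHS = (-1) + 2 = 1; 3 < 1 — FAILS  ← closest negative counterexample to 0

Answer: x = -1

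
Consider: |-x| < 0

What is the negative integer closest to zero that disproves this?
Testing negative integers from -1 downward:
x = -1: LHS = |-(-1)| = |1| = 1; 1 < 0 — FAILS  ← closest negative counterexample to 0

Answer: x = -1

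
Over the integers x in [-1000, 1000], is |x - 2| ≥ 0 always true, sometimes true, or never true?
An absolute value is never negative, so the left side is ≥ 0 for every x, while the right side is 0. Tightest case in [-1000, 1000] is x = 2:
x = 2: LHS = |2 - 2| = |0| = 0; 0 ≥ 0 — holds
Hence LHS − RHS is never negative, i.e. LHS ≥ RHS throughout, so the relation holds for every integer in [-1000, 1000].

No counterexample exists.

Answer: Always true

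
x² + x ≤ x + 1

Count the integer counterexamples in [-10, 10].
Counterexamples in [-10, 10]: {-10, -9, -8, -7, -6, -5, -4, -3, -2, 2, 3, 4, 5, 6, 7, 8, 9, 10}.

Counting them gives 18 values.

Answer: 18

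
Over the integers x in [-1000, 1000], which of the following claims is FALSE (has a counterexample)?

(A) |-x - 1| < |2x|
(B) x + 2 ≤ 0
(A) x = 0: LHS = |-0 - 1| = |-1| = 1, RHS = |2·0| = |0| = 0; 1 < 0 — FAILS
(B) x = 0: LHS = 0 + 2 = 2; 2 ≤ 0 — FAILS

Answer: Both A and B are false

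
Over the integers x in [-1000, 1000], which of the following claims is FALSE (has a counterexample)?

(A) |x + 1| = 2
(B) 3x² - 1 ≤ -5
(A) x = 0: LHS = |0 + 1| = |1| = 1; 1 = 2 — FAILS
(B) x = 0: LHS = 3·0² - 1 = -1; -1 ≤ -5 — FAILS

Answer: Both A and B are false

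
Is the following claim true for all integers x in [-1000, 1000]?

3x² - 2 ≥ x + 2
The claim fails at x = 0:
x = 0: LHS = 3·0² - 2 = -2, RHS = 0 + 2 = 2; -2 ≥ 2 — FAILS

Because a single integer refutes it, the statement is false.

Answer: False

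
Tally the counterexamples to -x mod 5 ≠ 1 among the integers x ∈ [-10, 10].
Counterexamples in [-10, 10]: {-6, -1, 4, 9}.

Counting them gives 4 values.

Answer: 4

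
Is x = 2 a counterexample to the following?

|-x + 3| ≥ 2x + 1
Substitute x = 2 into the relation:
x = 2: LHS = |-2 + 3| = |1| = 1, RHS = 2·2 + 1 = 5; 1 ≥ 5 — FAILS

Since the claim fails at x = 2, this value is a counterexample.

Answer: Yes, x = 2 is a counterexample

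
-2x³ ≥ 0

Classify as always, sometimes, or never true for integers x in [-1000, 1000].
Holds at x = 0: LHS = -2·0³ = 0; 0 ≥ 0 — holds
Fails at x = 1: LHS = -2·1³ = -2; -2 ≥ 0 — FAILS
It is satisfied by some integers in the range but not all.

Answer: Sometimes true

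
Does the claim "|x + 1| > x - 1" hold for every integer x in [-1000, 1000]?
Over all integers in [-1000, 1000], LHS − RHS is smallest at x = 0, where it equals 2:
x = 0: LHS = |0 + 1| = |1| = 1, RHS = 0 - 1 = -1; 1 > -1 — holds
At the ends of the range:
x = -1000: LHS = |(-1000) + 1| = |-999| = 999, RHS = (-1000) - 1 = -1001; 999 > -1001 — holds
x = 1000: LHS = |1000 + 1| = |1001| = 1001, RHS = 1000 - 1 = 999; 1001 > 999 — holds
Hence LHS − RHS is never zero or negative, i.e. LHS > RHS throughout, so the relation holds for every integer in [-1000, 1000].

No counterexample exists.

Answer: True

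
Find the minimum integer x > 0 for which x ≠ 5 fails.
Testing positive integers:
x = 1: 1 ≠ 5 — holds
x = 2: 2 ≠ 5 — holds
x = 3: 3 ≠ 5 — holds
x = 4: 4 ≠ 5 — holds
x = 5: 5 ≠ 5 — FAILS  ← smallest positive counterexample

Answer: x = 5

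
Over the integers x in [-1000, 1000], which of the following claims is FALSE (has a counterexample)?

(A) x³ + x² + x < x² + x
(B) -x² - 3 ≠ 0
(A) x = 0: LHS = 0³ + 0² + 0 = 0, RHS = 0² + 0 = 0; 0 < 0 — FAILS

(B) Over all integers in [-1000, 1000], LHS − RHS is always negative; it is closest to 0 at x = 0, where it equals -3:
x = 0: LHS = -0² - 3 = -3; -3 ≠ 0 — holds
At the ends of the range:
x = -1000: LHS = -(-1000)² - 3 = -1000003; -1000003 ≠ 0 — holds
x = 1000: LHS = -1000² - 3 = -1000003; -1000003 ≠ 0 — holds
Hence LHS − RHS is never 0, i.e. the two sides are never equal, so the relation holds for every integer in [-1000, 1000].

Only (A) has a counterexample.

Answer: A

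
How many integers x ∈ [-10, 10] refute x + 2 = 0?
Counterexamples in [-10, 10]: {-10, -9, -8, -7, -6, -5, -4, -3, -1, 0, 1, 2, 3, 4, 5, 6, 7, 8, 9, 10}.

Counting them gives 20 values.

Answer: 20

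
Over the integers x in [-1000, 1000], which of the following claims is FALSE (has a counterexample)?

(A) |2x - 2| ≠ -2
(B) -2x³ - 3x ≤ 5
(A) An absolute value is never negative, so the left side is ≥ 0 for every x, while the right side is -2. Tightest case in [-1000, 1000] is x = 1:
x = 1: LHS = |2·1 - 2| = |0| = 0; 0 ≠ -2 — holds
Hence LHS − RHS is never 0, i.e. the two sides are never equal, so the relation holds for every integer in [-1000, 1000].

(B) x = -2: LHS = -2·(-2)³ - 3·(-2) = 22; 22 ≤ 5 — FAILS

Only (B) has a counterexample.

Answer: B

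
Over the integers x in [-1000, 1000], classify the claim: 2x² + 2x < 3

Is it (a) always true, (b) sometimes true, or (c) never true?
Holds at x = 0: LHS = 2·0² + 2·0 = 0; 0 < 3 — holds
Fails at x = 1: LHS = 2·1² + 2·1 = 4; 4 < 3 — FAILS
It is satisfied by some integers in the range but not all.

Answer: Sometimes true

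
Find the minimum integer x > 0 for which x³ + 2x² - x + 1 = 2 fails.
Testing positive integers:
x = 1: LHS = 1³ + 2·1² - 1 + 1 = 3; 3 = 2 — FAILS  ← smallest positive counterexample

Answer: x = 1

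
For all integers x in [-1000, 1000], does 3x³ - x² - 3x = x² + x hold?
The claim fails at x = 1:
x = 1: LHS = 3·1³ - 1² - 3·1 = -1, RHS = 1² + 1 = 2; -1 = 2 — FAILS

Because a single integer refutes it, the statement is false.

Answer: False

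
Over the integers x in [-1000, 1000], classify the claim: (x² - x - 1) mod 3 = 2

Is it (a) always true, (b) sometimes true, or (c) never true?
Holds at x = 0: LHS = (0² - 0 - 1) mod 3 = (-1) mod 3 = 2; 2 = 2 — holds
Fails at x = -1: LHS = ((-1)² - (-1) - 1) mod 3 = 1 mod 3 = 1; 1 = 2 — FAILS
It is satisfied by some integers in the range but not all.

Answer: Sometimes true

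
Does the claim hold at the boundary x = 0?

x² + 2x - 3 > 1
x = 0: LHS = 0² + 2·0 - 3 = -3; -3 > 1 — FAILS

The relation fails at x = 0, so x = 0 is a counterexample.

Answer: No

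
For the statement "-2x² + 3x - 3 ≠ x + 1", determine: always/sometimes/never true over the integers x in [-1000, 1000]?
Over all integers in [-1000, 1000], LHS − RHS is always negative; it is closest to 0 at x = 0, where it equals -4:
x = 0: LHS = -2·0² + 3·0 - 3 = -3, RHS = 0 + 1 = 1; -3 ≠ 1 — holds
At the ends of the range:
x = -1000: LHS = -2·(-1000)² + 3·(-1000) - 3 = -2003003, RHS = (-1000) + 1 = -999; -2003003 ≠ -999 — holds
x = 1000: LHS = -2·1000² + 3·1000 - 3 = -1997003, RHS = 1000 + 1 = 1001; -1997003 ≠ 1001 — holds
Hence LHS − RHS is never 0, i.e. the two sides are never equal, so the relation holds for every integer in [-1000, 1000].

No counterexample exists.

Answer: Always true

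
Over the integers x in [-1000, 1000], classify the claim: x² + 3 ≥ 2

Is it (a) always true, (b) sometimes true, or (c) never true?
Over all integers in [-1000, 1000], LHS − RHS is smallest at x = 0, where it equals 1:
x = 0: LHS = 0² + 3 = 3; 3 ≥ 2 — holds
At the ends of the range:
x = -1000: LHS = (-1000)² + 3 = 1000003; 1000003 ≥ 2 — holds
x = 1000: LHS = 1000² + 3 = 1000003; 1000003 ≥ 2 — holds
Hence LHS − RHS is never negative, i.e. LHS ≥ RHS throughout, so the relation holds for every integer in [-1000, 1000].

No counterexample exists.

Answer: Always true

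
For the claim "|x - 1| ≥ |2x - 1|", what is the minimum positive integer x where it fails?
Testing positive integers:
x = 1: LHS = |1 - 1| = |0| = 0, RHS = |2·1 - 1| = |1| = 1; 0 ≥ 1 — FAILS  ← smallest positive counterexample

Answer: x = 1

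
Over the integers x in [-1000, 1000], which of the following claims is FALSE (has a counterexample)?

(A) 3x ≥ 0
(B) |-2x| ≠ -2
(A) x = -1: LHS = 3·(-1) = -3; -3 ≥ 0 — FAILS

(B) An absolute value is never negative, so the left side is ≥ 0 for every x, while the right side is -2. Tightest case in [-1000, 1000] is x = 0:
x = 0: LHS = |-2·0| = |0| = 0; 0 ≠ -2 — holds
Hence LHS − RHS is never 0, i.e. the two sides are never equal, so the relation holds for every integer in [-1000, 1000].

Only (A) has a counterexample.

Answer: A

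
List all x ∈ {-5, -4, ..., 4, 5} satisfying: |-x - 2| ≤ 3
Holds for: {-5, -4, -3, -2, -1, 0, 1}
Fails for: {2, 3, 4, 5}

Answer: {-5, -4, -3, -2, -1, 0, 1}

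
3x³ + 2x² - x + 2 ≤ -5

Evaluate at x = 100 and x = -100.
x = 100: LHS = 3·100³ + 2·100² - 100 + 2 = 3019902; 3019902 ≤ -5 — FAILS
x = -100: LHS = 3·(-100)³ + 2·(-100)² - (-100) + 2 = -2979898; -2979898 ≤ -5 — holds

Answer: Partially: fails for x = 100, holds for x = -100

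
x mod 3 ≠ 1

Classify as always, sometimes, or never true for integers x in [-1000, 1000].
Holds at x = 0: LHS = 0 mod 3 = 0; 0 ≠ 1 — holds
Fails at x = 1: LHS = 1 mod 3 = 1; 1 ≠ 1 — FAILS
It is satisfied by some integers in the range but not all.

Answer: Sometimes true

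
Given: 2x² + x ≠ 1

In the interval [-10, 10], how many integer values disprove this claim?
Counterexamples in [-10, 10]: {-1}.

Counting them gives 1 values.

Answer: 1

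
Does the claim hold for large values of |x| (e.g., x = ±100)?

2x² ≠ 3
x = 100: LHS = 2·100² = 20000; 20000 ≠ 3 — holds
x = -100: LHS = 2·(-100)² = 20000; 20000 ≠ 3 — holds

Answer: Yes, holds for both x = 100 and x = -100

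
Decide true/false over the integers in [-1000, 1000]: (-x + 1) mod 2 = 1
The claim fails at x = 1:
x = 1: LHS = (-1 + 1) mod 2 = 0 mod 2 = 0; 0 = 1 — FAILS

Because a single integer refutes it, the statement is false.

Answer: False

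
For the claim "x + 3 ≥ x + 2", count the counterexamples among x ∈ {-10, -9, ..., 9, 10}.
Over all integers in [-10, 10], LHS − RHS is smallest at x = 0, where it equals 1:
x = 0: LHS = 0 + 3 = 3, RHS = 0 + 2 = 2; 3 ≥ 2 — holds
At the ends of the range:
x = -10: LHS = (-10) + 3 = -7, RHS = (-10) + 2 = -8; -7 ≥ -8 — holds
x = 10: LHS = 10 + 3 = 13, RHS = 10 + 2 = 12; 13 ≥ 12 — holds
Hence LHS − RHS is never negative, i.e. LHS ≥ RHS throughout, so the relation holds for every integer in [-10, 10].

No counterexample appears in that range.

Answer: 0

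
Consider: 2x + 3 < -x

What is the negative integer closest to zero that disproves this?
Testing negative integers from -1 downward:
x = -1: LHS = 2·(-1) + 3 = 1, RHS = -(-1) = 1; 1 < 1 — FAILS  ← closest negative counterexample to 0

Answer: x = -1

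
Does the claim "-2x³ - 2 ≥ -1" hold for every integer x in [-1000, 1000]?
The claim fails at x = 0:
x = 0: LHS = -2·0³ - 2 = -2; -2 ≥ -1 — FAILS

Because a single integer refutes it, the statement is false.

Answer: False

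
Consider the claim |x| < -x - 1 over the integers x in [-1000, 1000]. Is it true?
The claim fails at x = 0:
x = 0: LHS = |0| = 0, RHS = -0 - 1 = -1; 0 < -1 — FAILS

Because a single integer refutes it, the statement is false.

Answer: False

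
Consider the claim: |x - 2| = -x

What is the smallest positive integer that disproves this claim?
Testing positive integers:
x = 1: LHS = |1 - 2| = |-1| = 1; 1 = -1 — FAILS  ← smallest positive counterexample

Answer: x = 1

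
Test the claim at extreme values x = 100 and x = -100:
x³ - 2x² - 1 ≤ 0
x = 100: LHS = 100³ - 2·100² - 1 = 979999; 979999 ≤ 0 — FAILS
x = -100: LHS = (-100)³ - 2·(-100)² - 1 = -1020001; -1020001 ≤ 0 — holds

Answer: Partially: fails for x = 100, holds for x = -100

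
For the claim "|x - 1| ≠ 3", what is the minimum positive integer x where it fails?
Testing positive integers:
x = 1: LHS = |1 - 1| = |0| = 0; 0 ≠ 3 — holds
x = 2: LHS = |2 - 1| = |1| = 1; 1 ≠ 3 — holds
x = 3: LHS = |3 - 1| = |2| = 2; 2 ≠ 3 — holds
x = 4: LHS = |4 - 1| = |3| = 3; 3 ≠ 3 — FAILS  ← smallest positive counterexample

Answer: x = 4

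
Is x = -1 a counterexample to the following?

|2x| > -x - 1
Substitute x = -1 into the relation:
x = -1: LHS = |2·(-1)| = |-2| = 2, RHS = -(-1) - 1 = 0; 2 > 0 — holds

The relation holds at x = -1, so it is not a counterexample.

Answer: No, x = -1 is not a counterexample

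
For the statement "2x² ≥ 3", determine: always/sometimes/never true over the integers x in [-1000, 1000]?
Holds at x = 2: LHS = 2·2² = 8; 8 ≥ 3 — holds
Fails at x = 0: LHS = 2·0² = 0; 0 ≥ 3 — FAILS
It is satisfied by some integers in the range but not all.

Answer: Sometimes true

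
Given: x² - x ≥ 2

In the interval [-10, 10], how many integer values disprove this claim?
Counterexamples in [-10, 10]: {0, 1}.

Counting them gives 2 values.

Answer: 2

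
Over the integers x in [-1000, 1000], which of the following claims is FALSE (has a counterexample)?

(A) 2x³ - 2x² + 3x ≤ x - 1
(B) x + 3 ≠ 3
(A) x = 0: LHS = 2·0³ - 2·0² + 3·0 = 0, RHS = 0 - 1 = -1; 0 ≤ -1 — FAILS
(B) x = 0: LHS = 0 + 3 = 3; 3 ≠ 3 — FAILS

Answer: Both A and B are false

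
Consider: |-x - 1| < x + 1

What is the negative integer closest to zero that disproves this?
Testing negative integers from -1 downward:
x = -1: LHS = |-(-1) - 1| = |0| = 0, RHS = (-1) + 1 = 0; 0 < 0 — FAILS  ← closest negative counterexample to 0

Answer: x = -1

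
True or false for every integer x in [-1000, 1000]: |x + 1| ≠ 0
The claim fails at x = -1:
x = -1: LHS = |(-1) + 1| = |0| = 0; 0 ≠ 0 — FAILS

Because a single integer refutes it, the statement is false.

Answer: False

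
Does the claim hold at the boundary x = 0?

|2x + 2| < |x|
x = 0: LHS = |2·0 + 2| = |2| = 2, RHS = |0| = 0; 2 < 0 — FAILS

The relation fails at x = 0, so x = 0 is a counterexample.

Answer: No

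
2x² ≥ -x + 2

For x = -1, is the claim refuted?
Substitute x = -1 into the relation:
x = -1: LHS = 2·(-1)² = 2, RHS = -(-1) + 2 = 3; 2 ≥ 3 — FAILS

Since the claim fails at x = -1, this value is a counterexample.

Answer: Yes, x = -1 is a counterexample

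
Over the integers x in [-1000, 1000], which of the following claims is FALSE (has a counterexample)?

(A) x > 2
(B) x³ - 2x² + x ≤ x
(A) x = 0: 0 > 2 — FAILS
(B) x = 3: LHS = 3³ - 2·3² + 3 = 12; 12 ≤ 3 — FAILS

Answer: Both A and B are false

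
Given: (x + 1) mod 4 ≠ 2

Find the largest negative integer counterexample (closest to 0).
Testing negative integers from -1 downward:
x = -1: LHS = ((-1) + 1) mod 4 = 0 mod 4 = 0; 0 ≠ 2 — holds
x = -2: LHS = ((-2) + 1) mod 4 = (-1) mod 4 = 3; 3 ≠ 2 — holds
x = -3: LHS = ((-3) + 1) mod 4 = (-2) mod 4 = 2; 2 ≠ 2 — FAILS  ← closest negative counterexample to 0

Answer: x = -3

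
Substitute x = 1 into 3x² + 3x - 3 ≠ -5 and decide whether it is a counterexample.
Substitute x = 1 into the relation:
x = 1: LHS = 3·1² + 3·1 - 3 = 3; 3 ≠ -5 — holds

The relation holds at x = 1, so it is not a counterexample.

Answer: No, x = 1 is not a counterexample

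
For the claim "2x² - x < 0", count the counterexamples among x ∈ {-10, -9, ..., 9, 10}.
Counterexamples in [-10, 10]: {-10, -9, -8, -7, -6, -5, -4, -3, -2, -1, 0, 1, 2, 3, 4, 5, 6, 7, 8, 9, 10}.

Counting them gives 21 values.

Answer: 21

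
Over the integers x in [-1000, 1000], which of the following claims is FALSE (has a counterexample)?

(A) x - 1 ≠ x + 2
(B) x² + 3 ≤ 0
(A) Over all integers in [-1000, 1000], LHS − RHS is always negative; it is closest to 0 at x = 0, where it equals -3:
x = 0: LHS = 0 - 1 = -1, RHS = 0 + 2 = 2; -1 ≠ 2 — holds
At the ends of the range:
x = -1000: LHS = (-1000) - 1 = -1001, RHS = (-1000) + 2 = -998; -1001 ≠ -998 — holds
x = 1000: LHS = 1000 - 1 = 999, RHS = 1000 + 2 = 1002; 999 ≠ 1002 — holds
Hence LHS − RHS is never 0, i.e. the two sides are never equal, so the relation holds for every integer in [-1000, 1000].

(B) x = 0: LHS = 0² + 3 = 3; 3 ≤ 0 — FAILS

Only (B) has a counterexample.

Answer: B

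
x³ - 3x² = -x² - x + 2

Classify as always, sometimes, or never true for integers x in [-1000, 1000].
Holds at x = 2: LHS = 2³ - 3·2² = -4, RHS = -2² - 2 + 2 = -4; -4 = -4 — holds
Fails at x = 0: LHS = 0³ - 3·0² = 0, RHS = -0² - 0 + 2 = 2; 0 = 2 — FAILS
It is satisfied by some integers in the range but not all.

Answer: Sometimes true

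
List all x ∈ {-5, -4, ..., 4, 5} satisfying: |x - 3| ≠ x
Track d = LHS − RHS over the integers in [-5, 5]. Equality would need d = 0, but d changes sign only between consecutive integers, jumping over 0:
x = 1: LHS = |1 - 3| = |-2| = 2; 2 ≠ 1 — holds  (d = 1)
x = 2: LHS = |2 - 3| = |-1| = 1; 1 ≠ 2 — holds  (d = -1)
Away from these crossings d keeps a constant sign, and checking every integer in [-5, 5] confirms d ≠ 0 throughout. Hence the two sides are never equal, so the relation holds for every integer in [-5, 5].

Answer: All integers in [-5, 5]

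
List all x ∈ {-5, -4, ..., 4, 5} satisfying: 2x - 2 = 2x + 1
Over all integers in [-5, 5], LHS − RHS is always negative; it is closest to 0 at x = 0, where it equals -3:
x = 0: LHS = 2·0 - 2 = -2, RHS = 2·0 + 1 = 1; -2 = 1 — FAILS
At the ends of the range:
x = -5: LHS = 2·(-5) - 2 = -12, RHS = 2·(-5) + 1 = -9; -12 = -9 — FAILS
x = 5: LHS = 2·5 - 2 = 8, RHS = 2·5 + 1 = 11; 8 = 11 — FAILS
Hence LHS − RHS is never 0, i.e. the two sides are never equal, so the claimed relation (=) fails for every integer in [-5, 5].

Answer: None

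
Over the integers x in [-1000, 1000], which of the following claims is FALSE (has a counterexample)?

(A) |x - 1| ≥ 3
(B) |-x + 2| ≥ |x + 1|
(A) x = 0: LHS = |0 - 1| = |-1| = 1; 1 ≥ 3 — FAILS
(B) x = 1: LHS = |-1 + 2| = |1| = 1, RHS = |1 + 1| = |2| = 2; 1 ≥ 2 — FAILS

Answer: Both A and B are false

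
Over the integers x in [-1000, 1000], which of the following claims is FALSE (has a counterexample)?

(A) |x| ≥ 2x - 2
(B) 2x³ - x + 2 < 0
(A) x = 3: LHS = |3| = 3, RHS = 2·3 - 2 = 4; 3 ≥ 4 — FAILS
(B) x = 0: LHS = 2·0³ - 0 + 2 = 2; 2 < 0 — FAILS

Answer: Both A and B are false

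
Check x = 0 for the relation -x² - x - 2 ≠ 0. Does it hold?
x = 0: LHS = -0² - 0 - 2 = -2; -2 ≠ 0 — holds

The relation is satisfied at x = 0.

Answer: Yes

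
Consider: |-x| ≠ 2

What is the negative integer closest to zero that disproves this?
Testing negative integers from -1 downward:
x = -1: LHS = |-(-1)| = |1| = 1; 1 ≠ 2 — holds
x = -2: LHS = |-(-2)| = |2| = 2; 2 ≠ 2 — FAILS  ← closest negative counterexample to 0

Answer: x = -2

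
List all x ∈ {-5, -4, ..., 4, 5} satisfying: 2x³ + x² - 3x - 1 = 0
Track d = LHS − RHS over the integers in [-5, 5]. Equality would need d = 0, but d changes sign only between consecutive integers, jumping over 0:
x = -2: LHS = 2·(-2)³ + (-2)² - 3·(-2) - 1 = -7; -7 = 0 — FAILS  (d = -7)
x = -1: LHS = 2·(-1)³ + (-1)² - 3·(-1) - 1 = 1; 1 = 0 — FAILS  (d = 1)
x = -1: LHS = 2·(-1)³ + (-1)² - 3·(-1) - 1 = 1; 1 = 0 — FAILS  (d = 1)
x = 0: LHS = 2·0³ + 0² - 3·0 - 1 = -1; -1 = 0 — FAILS  (d = -1)
x = 1: LHS = 2·1³ + 1² - 3·1 - 1 = -1; -1 = 0 — FAILS  (d = -1)
x = 2: LHS = 2·2³ + 2² - 3·2 - 1 = 13; 13 = 0 — FAILS  (d = 13)
Away from these crossings d keeps a constant sign, and checking every integer in [-5, 5] confirms d ≠ 0 throughout. Hence the two sides are never equal, so the claimed relation (=) fails for every integer in [-5, 5].

Answer: None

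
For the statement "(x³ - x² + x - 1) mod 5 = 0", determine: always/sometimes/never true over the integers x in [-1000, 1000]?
Holds at x = 1: LHS = (1³ - 1² + 1 - 1) mod 5 = 0 mod 5 = 0; 0 = 0 — holds
Fails at x = 0: LHS = (0³ - 0² + 0 - 1) mod 5 = (-1) mod 5 = 4; 4 = 0 — FAILS
It is satisfied by some integers in the range but not all.

Answer: Sometimes true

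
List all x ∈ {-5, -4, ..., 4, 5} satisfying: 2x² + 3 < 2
Over all integers in [-5, 5], LHS − RHS is smallest at x = 0, where it equals 1:
x = 0: LHS = 2·0² + 3 = 3; 3 < 2 — FAILS
At the ends of the range:
x = -5: LHS = 2·(-5)² + 3 = 53; 53 < 2 — FAILS
x = 5: LHS = 2·5² + 3 = 53; 53 < 2 — FAILS
Hence LHS − RHS is never negative, i.e. LHS ≥ RHS throughout, so the claimed relation (<) fails for every integer in [-5, 5].

Answer: None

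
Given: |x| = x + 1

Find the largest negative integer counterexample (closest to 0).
Testing negative integers from -1 downward:
x = -1: LHS = |-1| = 1, RHS = (-1) + 1 = 0; 1 = 0 — FAILS  ← closest negative counterexample to 0

Answer: x = -1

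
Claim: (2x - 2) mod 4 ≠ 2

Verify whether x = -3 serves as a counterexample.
Substitute x = -3 into the relation:
x = -3: LHS = (2·(-3) - 2) mod 4 = (-8) mod 4 = 0; 0 ≠ 2 — holds

The claim holds here, so x = -3 is not a counterexample. (A counterexample exists elsewhere, e.g. x = 0.)

Answer: No, x = -3 is not a counterexample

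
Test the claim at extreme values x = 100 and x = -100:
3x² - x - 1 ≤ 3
x = 100: LHS = 3·100² - 100 - 1 = 29899; 29899 ≤ 3 — FAILS
x = -100: LHS = 3·(-100)² - (-100) - 1 = 30099; 30099 ≤ 3 — FAILS

Answer: No, fails for both x = 100 and x = -100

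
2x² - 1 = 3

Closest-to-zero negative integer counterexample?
Testing negative integers from -1 downward:
x = -1: LHS = 2·(-1)² - 1 = 1; 1 = 3 — FAILS  ← closest negative counterexample to 0

Answer: x = -1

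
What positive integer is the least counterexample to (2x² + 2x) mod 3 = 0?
Testing positive integers:
x = 1: LHS = (2·1² + 2·1) mod 3 = 4 mod 3 = 1; 1 = 0 — FAILS  ← smallest positive counterexample

Answer: x = 1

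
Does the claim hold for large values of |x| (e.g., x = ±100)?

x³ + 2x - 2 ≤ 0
x = 100: LHS = 100³ + 2·100 - 2 = 1000198; 1000198 ≤ 0 — FAILS
x = -100: LHS = (-100)³ + 2·(-100) - 2 = -1000202; -1000202 ≤ 0 — holds

Answer: Partially: fails for x = 100, holds for x = -100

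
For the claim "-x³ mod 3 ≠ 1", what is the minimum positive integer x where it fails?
Testing positive integers:
x = 1: LHS = (-1³) mod 3 = (-1) mod 3 = 2; 2 ≠ 1 — holds
x = 2: LHS = (-2³) mod 3 = (-8) mod 3 = 1; 1 ≠ 1 — FAILS  ← smallest positive counterexample

Answer: x = 2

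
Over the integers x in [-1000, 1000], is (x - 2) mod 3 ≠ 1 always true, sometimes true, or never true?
Holds at x = 1: LHS = (1 - 2) mod 3 = (-1) mod 3 = 2; 2 ≠ 1 — holds
Fails at x = 0: LHS = (0 - 2) mod 3 = (-2) mod 3 = 1; 1 ≠ 1 — FAILS
It is satisfied by some integers in the range but not all.

Answer: Sometimes true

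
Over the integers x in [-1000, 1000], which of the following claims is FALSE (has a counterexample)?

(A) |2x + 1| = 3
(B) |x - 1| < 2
(A) x = 0: LHS = |2·0 + 1| = |1| = 1; 1 = 3 — FAILS
(B) x = -1: LHS = |(-1) - 1| = |-2| = 2; 2 < 2 — FAILS

Answer: Both A and B are false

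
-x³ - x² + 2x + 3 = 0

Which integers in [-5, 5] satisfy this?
Track d = LHS − RHS over the integers in [-5, 5]. Equality would need d = 0, but d changes sign only between consecutive integers, jumping over 0:
x = 1: LHS = -1³ - 1² + 2·1 + 3 = 3; 3 = 0 — FAILS  (d = 3)
x = 2: LHS = -2³ - 2² + 2·2 + 3 = -5; -5 = 0 — FAILS  (d = -5)
Away from these crossings d keeps a constant sign, and checking every integer in [-5, 5] confirms d ≠ 0 throughout. Hence the two sides are never equal, so the claimed relation (=) fails for every integer in [-5, 5].

Answer: None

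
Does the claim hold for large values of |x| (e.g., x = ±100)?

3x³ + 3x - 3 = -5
x = 100: LHS = 3·100³ + 3·100 - 3 = 3000297; 3000297 = -5 — FAILS
x = -100: LHS = 3·(-100)³ + 3·(-100) - 3 = -3000303; -3000303 = -5 — FAILS

Answer: No, fails for both x = 100 and x = -100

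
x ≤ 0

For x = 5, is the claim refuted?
Substitute x = 5 into the relation:
x = 5: 5 ≤ 0 — FAILS

Since the claim fails at x = 5, this value is a counterexample.

Answer: Yes, x = 5 is a counterexample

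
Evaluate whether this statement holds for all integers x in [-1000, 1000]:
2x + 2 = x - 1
The claim fails at x = 0:
x = 0: LHS = 2·0 + 2 = 2, RHS = 0 - 1 = -1; 2 = -1 — FAILS

Because a single integer refutes it, the statement is false.

Answer: False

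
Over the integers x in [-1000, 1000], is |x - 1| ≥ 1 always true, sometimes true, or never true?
Holds at x = 0: LHS = |0 - 1| = |-1| = 1; 1 ≥ 1 — holds
Fails at x = 1: LHS = |1 - 1| = |0| = 0; 0 ≥ 1 — FAILS
It is satisfied by some integers in the range but not all.

Answer: Sometimes true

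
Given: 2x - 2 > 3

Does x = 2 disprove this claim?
Substitute x = 2 into the relation:
x = 2: LHS = 2·2 - 2 = 2; 2 > 3 — FAILS

Since the claim fails at x = 2, this value is a counterexample.

Answer: Yes, x = 2 is a counterexample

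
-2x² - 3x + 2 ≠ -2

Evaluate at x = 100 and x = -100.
x = 100: LHS = -2·100² - 3·100 + 2 = -20298; -20298 ≠ -2 — holds
x = -100: LHS = -2·(-100)² - 3·(-100) + 2 = -19698; -19698 ≠ -2 — holds

Answer: Yes, holds for both x = 100 and x = -100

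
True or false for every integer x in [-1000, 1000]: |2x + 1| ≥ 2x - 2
Over all integers in [-1000, 1000], LHS − RHS is smallest at x = 0, where it equals 3:
x = 0: LHS = |2·0 + 1| = |1| = 1, RHS = 2·0 - 2 = -2; 1 ≥ -2 — holds
At the ends of the range:
x = -1000: LHS = |2·(-1000) + 1| = |-1999| = 1999, RHS = 2·(-1000) - 2 = -2002; 1999 ≥ -2002 — holds
x = 1000: LHS = |2·1000 + 1| = |2001| = 2001, RHS = 2·1000 - 2 = 1998; 2001 ≥ 1998 — holds
Hence LHS − RHS is never negative, i.e. LHS ≥ RHS throughout, so the relation holds for every integer in [-1000, 1000].

No counterexample exists.

Answer: True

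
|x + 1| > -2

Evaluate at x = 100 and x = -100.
x = 100: LHS = |100 + 1| = |101| = 101; 101 > -2 — holds
x = -100: LHS = |(-100) + 1| = |-99| = 99; 99 > -2 — holds

Answer: Yes, holds for both x = 100 and x = -100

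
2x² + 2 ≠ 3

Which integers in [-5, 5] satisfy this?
Track d = LHS − RHS over the integers in [-5, 5]. Equality would need d = 0, but d changes sign only between consecutive integers, jumping over 0:
x = -1: LHS = 2·(-1)² + 2 = 4; 4 ≠ 3 — holds  (d = 1)
x = 0: LHS = 2·0² + 2 = 2; 2 ≠ 3 — holds  (d = -1)
x = 0: LHS = 2·0² + 2 = 2; 2 ≠ 3 — holds  (d = -1)
x = 1: LHS = 2·1² + 2 = 4; 4 ≠ 3 — holds  (d = 1)
Away from these crossings d keeps a constant sign, and checking every integer in [-5, 5] confirms d ≠ 0 throughout. Hence the two sides are never equal, so the relation holds for every integer in [-5, 5].

Answer: All integers in [-5, 5]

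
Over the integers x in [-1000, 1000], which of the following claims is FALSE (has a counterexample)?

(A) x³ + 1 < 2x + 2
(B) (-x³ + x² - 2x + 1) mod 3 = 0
(A) x = -1: LHS = (-1)³ + 1 = 0, RHS = 2·(-1) + 2 = 0; 0 < 0 — FAILS
(B) x = 0: LHS = (-0³ + 0² - 2·0 + 1) mod 3 = 1 mod 3 = 1; 1 = 0 — FAILS

Answer: Both A and B are false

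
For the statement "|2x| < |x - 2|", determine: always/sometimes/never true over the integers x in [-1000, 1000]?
Holds at x = 0: LHS = |2·0| = |0| = 0, RHS = |0 - 2| = |-2| = 2; 0 < 2 — holds
Fails at x = 1: LHS = |2·1| = |2| = 2, RHS = |1 - 2| = |-1| = 1; 2 < 1 — FAILS
It is satisfied by some integers in the range but not all.

Answer: Sometimes true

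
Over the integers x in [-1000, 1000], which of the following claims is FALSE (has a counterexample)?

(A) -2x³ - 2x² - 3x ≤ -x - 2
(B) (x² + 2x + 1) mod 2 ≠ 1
(A) x = 0: LHS = -2·0³ - 2·0² - 3·0 = 0, RHS = -0 - 2 = -2; 0 ≤ -2 — FAILS
(B) x = 0: LHS = (0² + 2·0 + 1) mod 2 = 1 mod 2 = 1; 1 ≠ 1 — FAILS

Answer: Both A and B are false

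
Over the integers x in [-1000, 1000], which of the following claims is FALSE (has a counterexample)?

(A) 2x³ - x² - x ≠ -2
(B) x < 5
(A) x = -1: LHS = 2·(-1)³ - (-1)² - (-1) = -2; -2 ≠ -2 — FAILS
(B) x = 5: 5 < 5 — FAILS

Answer: Both A and B are false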